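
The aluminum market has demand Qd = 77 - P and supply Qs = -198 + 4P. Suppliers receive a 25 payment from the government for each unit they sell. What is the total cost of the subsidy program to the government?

Pre-subsidy: 77 - P = -198 + 4P gives P* = 55, Q* = 22.
With the subsidy, sellers receive Ps = Pb + 25 for each unit, where Pb is the price buyers pay.
Supply in terms of Pb becomes Qs = -198 + 4(Pb + 25) = -98 + 4Pb. Setting this equal to demand: 77 - Pb = -98 + 4Pb, so Pb = 35.
Sellers receive Ps = 35 + 25 = 60; Q' = 77 − 1·35 = 42.
Government outlay = subsidy × quantity = 25 × 42 = 1050.

Government cost = 1050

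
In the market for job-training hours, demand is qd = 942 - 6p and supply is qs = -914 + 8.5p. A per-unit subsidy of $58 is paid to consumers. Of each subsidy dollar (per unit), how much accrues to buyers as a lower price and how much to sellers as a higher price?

Buyers gain $34 per unit; sellers gain $24 per unit

Pre-subsidy: 942 - 6p = -914 + 8.5p gives p* = 128, q* = 174.
With the rebate, buyers effectively pay pb = ps − 58, where ps is the price sellers receive.
Demand in terms of ps becomes qd = 942 − 6(ps − 58) = 1290 - 6ps. Setting this equal to supply: 1290 - 6ps = -914 + 8.5ps, so ps = 152.
Buyers pay pb = 152 − 58 = 94; q' = -914 + 8.5·152 = 378.
Buyers' price falls by p* − pb = 128 − 94 = 34; sellers' price rises by ps − p* = 152 − 128 = 24.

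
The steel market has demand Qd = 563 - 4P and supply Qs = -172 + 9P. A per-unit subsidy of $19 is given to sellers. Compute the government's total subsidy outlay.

Government cost = 96197/13

Pre-subsidy: 563 - 4P = -172 + 9P gives P* = 735/13, Q* = 4379/13.
With the subsidy, sellers receive Ps = Pb + 19 for each unit, where Pb is the price buyers pay.
Supply in terms of Pb becomes Qs = -172 + 9(Pb + 19) = -1 + 9Pb. Setting this equal to demand: 563 - 4Pb = -1 + 9Pb, so Pb = 564/13.
Sellers receive Ps = 564/13 + 19 = 811/13; Q' = 563 − 4·(564/13) = 5063/13.
Government outlay = subsidy × quantity = 19 × 5063/13 = 96197/13.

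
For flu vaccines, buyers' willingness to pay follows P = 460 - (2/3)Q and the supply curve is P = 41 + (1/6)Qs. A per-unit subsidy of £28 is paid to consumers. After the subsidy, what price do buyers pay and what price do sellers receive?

Buyers pay £102.4; sellers receive £130.4

Pre-subsidy: 460 - (2/3)Q = 41 + (1/6)Q gives Q* = 502.8 and P* = 124.8.
With the rebate, buyers effectively pay Pb = Ps − 28, where Ps is the price sellers receive.
On the curves, Pb = 460 - (2/3)Q and Ps = 41 + (1/6)Q; the wedge Ps − Pb = 28 gives 41 + (1/6)Q − (460 - (2/3)Q) = 28, so Q' = 536.4.
Then Pb = 460 − (2/3)·536.4 = 102.4 and Ps = 41 + (1/6)·536.4 = 130.4.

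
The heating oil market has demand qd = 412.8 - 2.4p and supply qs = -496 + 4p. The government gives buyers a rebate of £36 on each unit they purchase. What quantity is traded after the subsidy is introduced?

q' = 126

Pre-subsidy: 412.8 - 2.4p = -496 + 4p gives p* = 142, q* = 72.
With the rebate, buyers effectively pay pb = ps − 36, where ps is the price sellers receive.
Demand in terms of ps becomes qd = 412.8 − 2.4(ps − 36) = 499.2 - 2.4ps. Setting this equal to supply: 499.2 - 2.4ps = -496 + 4ps, so ps = 155.5.
Buyers pay pb = 155.5 − 36 = 119.5; q' = -496 + 4·155.5 = 126.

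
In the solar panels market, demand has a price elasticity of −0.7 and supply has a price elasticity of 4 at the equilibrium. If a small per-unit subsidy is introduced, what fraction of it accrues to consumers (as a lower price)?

For a small subsidy around the equilibrium, the benefit split depends on the relative slopes, which at a point are proportional to the elasticities.
Buyer share = εs/(εs + |εd|) = 4/(4 + 0.7) = 40/47; seller share = |εd|/(εs + |εd|) = 7/47.

Consumer share = 40/47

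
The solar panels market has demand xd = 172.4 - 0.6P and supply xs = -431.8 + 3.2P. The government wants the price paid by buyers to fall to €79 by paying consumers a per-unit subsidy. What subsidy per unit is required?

At a buyer price of 79, quantity demanded is 172.4 − 0.6·79 = 125.
Sellers supply 125 only when they receive Ps with -431.8 + 3.2·Ps = 125, i.e. Ps = 174.
s = Ps − Pb = 174 − 79 = 95.

Required subsidy s = €95 per unit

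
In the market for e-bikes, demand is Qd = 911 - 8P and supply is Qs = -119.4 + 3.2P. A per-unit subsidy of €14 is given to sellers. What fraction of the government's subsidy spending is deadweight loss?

Pre-subsidy: 911 - 8P = -119.4 + 3.2P gives P* = 92, Q* = 175.
With the subsidy, sellers receive Ps = Pb + 14 for each unit, where Pb is the price buyers pay.
Supply in terms of Pb becomes Qs = -119.4 + 3.2(Pb + 14) = -74.6 + 3.2Pb. Setting this equal to demand: 911 - 8Pb = -74.6 + 3.2Pb, so Pb = 88.
Sellers receive Ps = 88 + 14 = 102; Q' = 911 − 8·88 = 207.
ΔCS = ½(175 + 207)(92 − 88) = 764; ΔPS = ½(175 + 207)(102 − 92) = 1910.
Government spending = 14 × 207 = 2898.
DWL = ½ × 14 × (207 − 175) = 224; fraction = 224 / 2898 = 16/207.

DWL / government spending = 16/207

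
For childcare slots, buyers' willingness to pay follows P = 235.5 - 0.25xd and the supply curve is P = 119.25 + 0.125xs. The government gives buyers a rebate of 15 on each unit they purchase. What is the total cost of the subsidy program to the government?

Pre-subsidy: 235.5 - 0.25x = 119.25 + 0.125x gives x* = 310 and P* = 158.
With the rebate, buyers effectively pay Pb = Ps − 15, where Ps is the price sellers receive.
On the curves, Pb = 235.5 - 0.25x and Ps = 119.25 + 0.125x; the wedge Ps − Pb = 15 gives 119.25 + 0.125x − (235.5 - 0.25x) = 15, so x' = 350.
Then Pb = 235.5 − 0.25·350 = 148 and Ps = 119.25 + 0.125·350 = 163.
Government outlay = subsidy × quantity = 15 × 350 = 5250.

Government cost = 5250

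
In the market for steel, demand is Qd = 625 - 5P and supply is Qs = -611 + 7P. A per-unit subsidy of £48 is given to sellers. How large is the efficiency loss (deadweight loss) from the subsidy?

Deadweight loss = £3360

Pre-subsidy: 625 - 5P = -611 + 7P gives P* = 103, Q* = 110.
With the subsidy, sellers receive Ps = Pb + 48 for each unit, where Pb is the price buyers pay.
Supply in terms of Pb becomes Qs = -611 + 7(Pb + 48) = -275 + 7Pb. Setting this equal to demand: 625 - 5Pb = -275 + 7Pb, so Pb = 75.
Sellers receive Ps = 75 + 48 = 123; Q' = 625 − 5·75 = 250.
The subsidy expands output by 250 − 110 = 140 past the efficient level; on those units the gap between marginal cost and willingness to pay runs from 0 up to 48.
DWL = ½ × 48 × 140 = 3360.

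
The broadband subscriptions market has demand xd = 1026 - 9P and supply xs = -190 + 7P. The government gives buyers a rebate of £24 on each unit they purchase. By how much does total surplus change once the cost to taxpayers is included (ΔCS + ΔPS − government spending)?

Pre-subsidy: 1026 - 9P = -190 + 7P gives P* = 76, x* = 342.
With the rebate, buyers effectively pay Pb = Ps − 24, where Ps is the price sellers receive.
Demand in terms of Ps becomes xd = 1026 − 9(Ps − 24) = 1242 - 9Ps. Setting this equal to supply: 1242 - 9Ps = -190 + 7Ps, so Ps = 89.5.
Buyers pay Pb = 89.5 − 24 = 65.5; x' = -190 + 7·89.5 = 436.5.
ΔCS = ½(342 + 436.5)(76 − 65.5) = 4087.125; ΔPS = ½(342 + 436.5)(89.5 − 76) = 5254.875.
Government spending = 24 × 436.5 = 10476.
Net change = 4087.125 + 5254.875 − 10476 = -1134. The loss equals the DWL triangle ½·24·94.5.

Net change in total surplus = -£1134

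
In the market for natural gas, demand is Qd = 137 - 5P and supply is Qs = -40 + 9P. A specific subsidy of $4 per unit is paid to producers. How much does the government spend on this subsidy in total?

Government cost = 2426/7

Pre-subsidy: 137 - 5P = -40 + 9P gives P* = 177/14, Q* = 1033/14.
With the subsidy, sellers receive Ps = Pb + 4 for each unit, where Pb is the price buyers pay.
Supply in terms of Pb becomes Qs = -40 + 9(Pb + 4) = -4 + 9Pb. Setting this equal to demand: 137 - 5Pb = -4 + 9Pb, so Pb = 141/14.
Sellers receive Ps = 141/14 + 4 = 197/14; Q' = 137 − 5·(141/14) = 1213/14.
Government outlay = subsidy × quantity = 4 × 1213/14 = 2426/7.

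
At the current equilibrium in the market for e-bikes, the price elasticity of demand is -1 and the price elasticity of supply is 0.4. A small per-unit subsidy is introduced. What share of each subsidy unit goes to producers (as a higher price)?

For a small subsidy around the equilibrium, the benefit split depends on the relative slopes, which at a point are proportional to the elasticities.
Buyer share = εs/(εs + |εd|) = 0.4/(0.4 + 1) = 2/7; seller share = |εd|/(εs + |εd|) = 5/7.
So producers capture 5/7 of the subsidy.

Producer share = 5/7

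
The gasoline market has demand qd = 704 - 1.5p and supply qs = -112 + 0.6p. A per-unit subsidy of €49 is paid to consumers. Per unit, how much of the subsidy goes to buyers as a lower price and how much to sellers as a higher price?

Buyers gain €14 per unit; sellers gain €35 per unit

Pre-subsidy: 704 - 1.5p = -112 + 0.6p gives p* = 2720/7, q* = 848/7.
With the rebate, buyers effectively pay pb = ps − 49, where ps is the price sellers receive.
Demand in terms of ps becomes qd = 704 − 1.5(ps − 49) = 777.5 - 1.5ps. Setting this equal to supply: 777.5 - 1.5ps = -112 + 0.6ps, so ps = 2965/7.
Buyers pay pb = 2965/7 − 49 = 2622/7; q' = -112 + 0.6·(2965/7) = 995/7.
Buyers' price falls by p* − pb = 2720/7 − 2622/7 = 14; sellers' price rises by ps − p* = 2965/7 − 2720/7 = 35.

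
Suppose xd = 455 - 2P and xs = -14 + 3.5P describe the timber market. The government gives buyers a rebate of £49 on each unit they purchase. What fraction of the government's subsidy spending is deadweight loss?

DWL / government spending = 49/545

Pre-subsidy: 455 - 2P = -14 + 3.5P gives P* = 938/11, x* = 3129/11.
With the rebate, buyers effectively pay Pb = Ps − 49, where Ps is the price sellers receive.
Demand in terms of Ps becomes xd = 455 − 2(Ps − 49) = 553 - 2Ps. Setting this equal to supply: 553 - 2Ps = -14 + 3.5Ps, so Ps = 1134/11.
Buyers pay Pb = 1134/11 − 49 = 595/11; x' = -14 + 3.5·(1134/11) = 3815/11.
ΔCS = ½(3129/11 + 3815/11)(938/11 − 595/11) = 1190896/121; ΔPS = ½(3129/11 + 3815/11)(1134/11 − 938/11) = 680512/121.
Government spending = 49 × 3815/11 = 186935/11.
DWL = ½ × 49 × (3815/11 − 3129/11) = 16807/11; fraction = (16807/11) / (186935/11) = 49/545.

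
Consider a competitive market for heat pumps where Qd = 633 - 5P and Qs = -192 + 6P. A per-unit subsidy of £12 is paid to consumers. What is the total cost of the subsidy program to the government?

Pre-subsidy: 633 - 5P = -192 + 6P gives P* = 75, Q* = 258.
With the rebate, buyers effectively pay Pb = Ps − 12, where Ps is the price sellers receive.
Demand in terms of Ps becomes Qd = 633 − 5(Ps − 12) = 693 - 5Ps. Setting this equal to supply: 693 - 5Ps = -192 + 6Ps, so Ps = 885/11.
Buyers pay Pb = 885/11 − 12 = 753/11; Q' = -192 + 6·(885/11) = 3198/11.
Government outlay = subsidy × quantity = 12 × 3198/11 = 38376/11.

Government cost = 38376/11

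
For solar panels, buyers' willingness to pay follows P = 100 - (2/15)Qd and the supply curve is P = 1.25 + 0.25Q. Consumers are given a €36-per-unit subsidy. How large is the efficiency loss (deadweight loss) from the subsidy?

Pre-subsidy: 100 - (2/15)Q = 1.25 + 0.25Q gives Q* = 5925/23 and P* = 1510/23.
With the rebate, buyers effectively pay Pb = Ps − 36, where Ps is the price sellers receive.
On the curves, Pb = 100 - (2/15)Q and Ps = 1.25 + 0.25Q; the wedge Ps − Pb = 36 gives 1.25 + 0.25Q − (100 - (2/15)Q) = 36, so Q' = 8085/23.
Then Pb = 100 − (2/15)·(8085/23) = 1222/23 and Ps = 1.25 + 0.25·(8085/23) = 2050/23.
The subsidy expands output by 8085/23 − 5925/23 = 2160/23 past the efficient level; on those units the gap between marginal cost and willingness to pay runs from 0 up to 36.
DWL = ½ × 36 × 2160/23 = 38880/23.

Deadweight loss = 38880/23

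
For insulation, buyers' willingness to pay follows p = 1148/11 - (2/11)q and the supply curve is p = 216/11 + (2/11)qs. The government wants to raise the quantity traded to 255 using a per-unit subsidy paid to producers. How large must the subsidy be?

At q = 255, from the demand curve buyers pay pb = 1148/11 − (2/11)·255 = 58; from the supply curve sellers need ps = 216/11 + (2/11)·255 = 66.
The subsidy must fill the gap: s = ps − pb = 66 − 58 = 8.

Required subsidy s = 8 per unit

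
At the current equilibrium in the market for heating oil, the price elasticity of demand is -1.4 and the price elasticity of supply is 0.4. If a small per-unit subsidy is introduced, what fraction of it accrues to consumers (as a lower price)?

Consumer share = 2/9

For a small subsidy around the equilibrium, the benefit split depends on the relative slopes, which at a point are proportional to the elasticities.
Buyer share = εs/(εs + |εd|) = 0.4/(0.4 + 1.4) = 2/9; seller share = |εd|/(εs + |εd|) = 7/9.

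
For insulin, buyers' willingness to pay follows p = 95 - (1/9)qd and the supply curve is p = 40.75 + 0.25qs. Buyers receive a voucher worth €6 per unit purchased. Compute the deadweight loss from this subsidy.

Deadweight loss = 648/13

Pre-subsidy: 95 - (1/9)q = 40.75 + 0.25q gives q* = 1953/13 and p* = 1018/13.
With the rebate, buyers effectively pay pb = ps − 6, where ps is the price sellers receive.
On the curves, pb = 95 - (1/9)q and ps = 40.75 + 0.25q; the wedge ps − pb = 6 gives 40.75 + 0.25q − (95 - (1/9)q) = 6, so q' = 2169/13.
Then pb = 95 − (1/9)·(2169/13) = 994/13 and ps = 40.75 + 0.25·(2169/13) = 1072/13.
The subsidy expands output by 2169/13 − 1953/13 = 216/13 past the efficient level; on those units the gap between marginal cost and willingness to pay runs from 0 up to 6.
DWL = ½ × 6 × 216/13 = 648/13.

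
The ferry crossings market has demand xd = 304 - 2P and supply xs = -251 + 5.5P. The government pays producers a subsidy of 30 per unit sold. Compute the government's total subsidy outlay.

Pre-subsidy: 304 - 2P = -251 + 5.5P gives P* = 74, x* = 156.
With the subsidy, sellers receive Ps = Pb + 30 for each unit, where Pb is the price buyers pay.
Supply in terms of Pb becomes xs = -251 + 5.5(Pb + 30) = -86 + 5.5Pb. Setting this equal to demand: 304 - 2Pb = -86 + 5.5Pb, so Pb = 52.
Sellers receive Ps = 52 + 30 = 82; x' = 304 − 2·52 = 200.
Government outlay = subsidy × quantity = 30 × 200 = 6000.

Government cost = 6000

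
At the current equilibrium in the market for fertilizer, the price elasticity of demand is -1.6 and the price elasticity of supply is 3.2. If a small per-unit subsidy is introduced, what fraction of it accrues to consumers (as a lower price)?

Consumer share = 2/3

For a small subsidy around the equilibrium, the benefit split depends on the relative slopes, which at a point are proportional to the elasticities.
Buyer share = εs/(εs + |εd|) = 3.2/(3.2 + 1.6) = 2/3; seller share = |εd|/(εs + |εd|) = 1/3.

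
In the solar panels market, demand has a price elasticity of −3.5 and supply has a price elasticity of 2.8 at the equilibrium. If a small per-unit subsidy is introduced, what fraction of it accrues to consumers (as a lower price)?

For a small subsidy around the equilibrium, the benefit split depends on the relative slopes, which at a point are proportional to the elasticities.
Buyer share = εs/(εs + |εd|) = 2.8/(2.8 + 3.5) = 4/9; seller share = |εd|/(εs + |εd|) = 5/9.

Consumer share = 4/9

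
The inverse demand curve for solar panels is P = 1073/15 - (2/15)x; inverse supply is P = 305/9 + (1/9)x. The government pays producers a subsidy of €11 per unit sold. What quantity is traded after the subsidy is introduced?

Pre-subsidy: 1073/15 - (2/15)x = 305/9 + (1/9)x gives x* = 154 and P* = 51.
With the subsidy, sellers receive Ps = Pb + 11 for each unit, where Pb is the price buyers pay.
On the curves, Pb = 1073/15 - (2/15)x and Ps = 305/9 + (1/9)x; the wedge Ps − Pb = 11 gives 305/9 + (1/9)x − (1073/15 - (2/15)x) = 11, so x' = 199.
Then Pb = 1073/15 − (2/15)·199 = 45 and Ps = 305/9 + (1/9)·199 = 56.

x' = 199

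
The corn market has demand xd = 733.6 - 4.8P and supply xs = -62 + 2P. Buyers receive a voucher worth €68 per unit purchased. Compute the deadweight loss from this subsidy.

Pre-subsidy: 733.6 - 4.8P = -62 + 2P gives P* = 117, x* = 172.
With the rebate, buyers effectively pay Pb = Ps − 68, where Ps is the price sellers receive.
Demand in terms of Ps becomes xd = 733.6 − 4.8(Ps − 68) = 1060 - 4.8Ps. Setting this equal to supply: 1060 - 4.8Ps = -62 + 2Ps, so Ps = 165.
Buyers pay Pb = 165 − 68 = 97; x' = -62 + 2·165 = 268.
The subsidy expands output by 268 − 172 = 96 past the efficient level; on those units the gap between marginal cost and willingness to pay runs from 0 up to 68.
DWL = ½ × 68 × 96 = 3264.

Deadweight loss = €3264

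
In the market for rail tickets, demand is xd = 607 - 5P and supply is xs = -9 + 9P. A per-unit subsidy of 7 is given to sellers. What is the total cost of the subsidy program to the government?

Pre-subsidy: 607 - 5P = -9 + 9P gives P* = 44, x* = 387.
With the subsidy, sellers receive Ps = Pb + 7 for each unit, where Pb is the price buyers pay.
Supply in terms of Pb becomes xs = -9 + 9(Pb + 7) = 54 + 9Pb. Setting this equal to demand: 607 - 5Pb = 54 + 9Pb, so Pb = 39.5.
Sellers receive Ps = 39.5 + 7 = 46.5; x' = 607 − 5·39.5 = 409.5.
Government outlay = subsidy × quantity = 7 × 409.5 = 2866.5.

Government cost = 2866.5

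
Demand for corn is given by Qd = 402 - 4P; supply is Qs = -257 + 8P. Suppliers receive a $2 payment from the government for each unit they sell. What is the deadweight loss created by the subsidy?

Pre-subsidy: 402 - 4P = -257 + 8P gives P* = 659/12, Q* = 547/3.
With the subsidy, sellers receive Ps = Pb + 2 for each unit, where Pb is the price buyers pay.
Supply in terms of Pb becomes Qs = -257 + 8(Pb + 2) = -241 + 8Pb. Setting this equal to demand: 402 - 4Pb = -241 + 8Pb, so Pb = 643/12.
Sellers receive Ps = 643/12 + 2 = 667/12; Q' = 402 − 4·(643/12) = 563/3.
The subsidy expands output by 563/3 − 547/3 = 16/3 past the efficient level; on those units the gap between marginal cost and willingness to pay runs from 0 up to 2.
DWL = ½ × 2 × 16/3 = 16/3.

Deadweight loss = 16/3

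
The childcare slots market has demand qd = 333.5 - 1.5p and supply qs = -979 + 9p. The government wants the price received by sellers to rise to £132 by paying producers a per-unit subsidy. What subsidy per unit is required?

Required subsidy s = £49 per unit

At a seller price of 132, quantity supplied is -979 + 9·132 = 209.
Buyers absorb 209 only when they pay pb with 333.5 − 1.5·pb = 209, i.e. pb = 83.
s = ps − pb = 132 − 83 = 49.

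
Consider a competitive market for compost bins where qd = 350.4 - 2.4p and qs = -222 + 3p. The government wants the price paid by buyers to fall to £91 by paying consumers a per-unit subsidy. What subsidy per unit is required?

At a buyer price of 91, quantity demanded is 350.4 − 2.4·91 = 132.
Sellers supply 132 only when they receive ps with -222 + 3·ps = 132, i.e. ps = 118.
s = ps − pb = 118 − 91 = 27.

Required subsidy s = £27 per unit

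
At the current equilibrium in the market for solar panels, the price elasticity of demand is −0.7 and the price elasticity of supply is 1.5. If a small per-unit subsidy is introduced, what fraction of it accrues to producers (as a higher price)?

Producer share = 7/22

For a small subsidy around the equilibrium, the benefit split depends on the relative slopes, which at a point are proportional to the elasticities.
Buyer share = εs/(εs + |εd|) = 1.5/(1.5 + 0.7) = 15/22; seller share = |εd|/(εs + |εd|) = 7/22.
So producers capture 7/22 of the subsidy.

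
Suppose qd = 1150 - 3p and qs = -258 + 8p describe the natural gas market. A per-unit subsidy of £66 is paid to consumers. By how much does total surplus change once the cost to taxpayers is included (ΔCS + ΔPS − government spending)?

Net change in total surplus = -£4752

Pre-subsidy: 1150 - 3p = -258 + 8p gives p* = 128, q* = 766.
With the rebate, buyers effectively pay pb = ps − 66, where ps is the price sellers receive.
Demand in terms of ps becomes qd = 1150 − 3(ps − 66) = 1348 - 3ps. Setting this equal to supply: 1348 - 3ps = -258 + 8ps, so ps = 146.
Buyers pay pb = 146 − 66 = 80; q' = -258 + 8·146 = 910.
ΔCS = ½(766 + 910)(128 − 80) = 40224; ΔPS = ½(766 + 910)(146 − 128) = 15084.
Government spending = 66 × 910 = 60060.
Net change = 40224 + 15084 − 60060 = -4752. The loss equals the DWL triangle ½·66·144.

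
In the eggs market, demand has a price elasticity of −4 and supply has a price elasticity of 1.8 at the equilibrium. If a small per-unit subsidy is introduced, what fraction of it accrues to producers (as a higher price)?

Producer share = 20/29

For a small subsidy around the equilibrium, the benefit split depends on the relative slopes, which at a point are proportional to the elasticities.
Buyer share = εs/(εs + |εd|) = 1.8/(1.8 + 4) = 9/29; seller share = |εd|/(εs + |εd|) = 20/29.
So producers capture 20/29 of the subsidy.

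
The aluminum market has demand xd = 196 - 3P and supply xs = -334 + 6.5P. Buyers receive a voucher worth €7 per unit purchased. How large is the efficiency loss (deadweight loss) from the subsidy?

Pre-subsidy: 196 - 3P = -334 + 6.5P gives P* = 1060/19, x* = 544/19.
With the rebate, buyers effectively pay Pb = Ps − 7, where Ps is the price sellers receive.
Demand in terms of Ps becomes xd = 196 − 3(Ps − 7) = 217 - 3Ps. Setting this equal to supply: 217 - 3Ps = -334 + 6.5Ps, so Ps = 58.
Buyers pay Pb = 58 − 7 = 51; x' = -334 + 6.5·58 = 43.
The subsidy expands output by 43 − 544/19 = 273/19 past the efficient level; on those units the gap between marginal cost and willingness to pay runs from 0 up to 7.
DWL = ½ × 7 × 273/19 = 1911/38.

Deadweight loss = 1911/38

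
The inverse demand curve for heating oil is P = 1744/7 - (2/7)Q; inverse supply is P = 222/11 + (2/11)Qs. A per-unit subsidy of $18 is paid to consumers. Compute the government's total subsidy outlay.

Government cost = $9508

Pre-subsidy: 1744/7 - (2/7)Q = 222/11 + (2/11)Q gives Q* = 8815/18 and P* = 983/9.
With the rebate, buyers effectively pay Pb = Ps − 18, where Ps is the price sellers receive.
On the curves, Pb = 1744/7 - (2/7)Q and Ps = 222/11 + (2/11)Q; the wedge Ps − Pb = 18 gives 222/11 + (2/11)Q − (1744/7 - (2/7)Q) = 18, so Q' = 4754/9.
Then Pb = 1744/7 − (2/7)·(4754/9) = 884/9 and Ps = 222/11 + (2/11)·(4754/9) = 1046/9.
Government outlay = subsidy × quantity = 18 × 4754/9 = 9508.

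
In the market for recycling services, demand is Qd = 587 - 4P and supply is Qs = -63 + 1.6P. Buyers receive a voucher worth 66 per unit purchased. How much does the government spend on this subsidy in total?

Pre-subsidy: 587 - 4P = -63 + 1.6P gives P* = 1625/14, Q* = 859/7.
With the rebate, buyers effectively pay Pb = Ps − 66, where Ps is the price sellers receive.
Demand in terms of Ps becomes Qd = 587 − 4(Ps − 66) = 851 - 4Ps. Setting this equal to supply: 851 - 4Ps = -63 + 1.6Ps, so Ps = 2285/14.
Buyers pay Pb = 2285/14 − 66 = 1361/14; Q' = -63 + 1.6·(2285/14) = 1387/7.
Government outlay = subsidy × quantity = 66 × 1387/7 = 91542/7.

Government cost = 91542/7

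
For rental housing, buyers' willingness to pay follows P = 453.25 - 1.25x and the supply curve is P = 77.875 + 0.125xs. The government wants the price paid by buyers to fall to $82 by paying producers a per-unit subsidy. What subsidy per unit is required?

Required subsidy s = $33 per unit

At a buyer price of 82, quantity demanded is 362.6 − 0.8·82 = 297.
Sellers supply 297 only when they receive Ps = 77.875 + 0.125·297 = 115.
s = Ps − Pb = 115 − 82 = 33.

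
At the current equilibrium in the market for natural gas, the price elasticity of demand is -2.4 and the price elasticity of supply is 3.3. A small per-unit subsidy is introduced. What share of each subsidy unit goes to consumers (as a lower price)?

Consumer share = 11/19

For a small subsidy around the equilibrium, the benefit split depends on the relative slopes, which at a point are proportional to the elasticities.
Buyer share = εs/(εs + |εd|) = 3.3/(3.3 + 2.4) = 11/19; seller share = |εd|/(εs + |εd|) = 8/19.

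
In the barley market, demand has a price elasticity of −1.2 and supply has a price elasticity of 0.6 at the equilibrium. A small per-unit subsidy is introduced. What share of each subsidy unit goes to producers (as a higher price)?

Producer share = 2/3

For a small subsidy around the equilibrium, the benefit split depends on the relative slopes, which at a point are proportional to the elasticities.
Buyer share = εs/(εs + |εd|) = 0.6/(0.6 + 1.2) = 1/3; seller share = |εd|/(εs + |εd|) = 2/3.
So producers capture 2/3 of the subsidy.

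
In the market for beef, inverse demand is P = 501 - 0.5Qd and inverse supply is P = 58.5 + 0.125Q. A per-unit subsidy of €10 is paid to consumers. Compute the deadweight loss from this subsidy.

Pre-subsidy: 501 - 0.5Q = 58.5 + 0.125Q gives Q* = 708 and P* = 147.
With the rebate, buyers effectively pay Pb = Ps − 10, where Ps is the price sellers receive.
On the curves, Pb = 501 - 0.5Q and Ps = 58.5 + 0.125Q; the wedge Ps − Pb = 10 gives 58.5 + 0.125Q − (501 - 0.5Q) = 10, so Q' = 724.
Then Pb = 501 − 0.5·724 = 139 and Ps = 58.5 + 0.125·724 = 149.
The subsidy expands output by 724 − 708 = 16 past the efficient level; on those units the gap between marginal cost and willingness to pay runs from 0 up to 10.
DWL = ½ × 10 × 16 = 80.

Deadweight loss = €80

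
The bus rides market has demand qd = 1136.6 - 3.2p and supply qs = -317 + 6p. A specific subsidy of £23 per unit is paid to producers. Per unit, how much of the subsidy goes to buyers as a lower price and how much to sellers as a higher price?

Pre-subsidy: 1136.6 - 3.2p = -317 + 6p gives p* = 158, q* = 631.
With the subsidy, sellers receive ps = pb + 23 for each unit, where pb is the price buyers pay.
Supply in terms of pb becomes qs = -317 + 6(pb + 23) = -179 + 6pb. Setting this equal to demand: 1136.6 - 3.2pb = -179 + 6pb, so pb = 143.
Sellers receive ps = 143 + 23 = 166; q' = 1136.6 − 3.2·143 = 679.
Buyers' price falls by p* − pb = 158 − 143 = 15; sellers' price rises by ps − p* = 166 − 158 = 8.

Buyers gain £15 per unit; sellers gain £8 per unit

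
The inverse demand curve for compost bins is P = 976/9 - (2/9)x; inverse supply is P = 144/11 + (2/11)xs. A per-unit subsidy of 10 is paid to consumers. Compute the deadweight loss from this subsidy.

Pre-subsidy: 976/9 - (2/9)x = 144/11 + (2/11)x gives x* = 236 and P* = 56.
With the rebate, buyers effectively pay Pb = Ps − 10, where Ps is the price sellers receive.
On the curves, Pb = 976/9 - (2/9)x and Ps = 144/11 + (2/11)x; the wedge Ps − Pb = 10 gives 144/11 + (2/11)x − (976/9 - (2/9)x) = 10, so x' = 260.75.
Then Pb = 976/9 − (2/9)·260.75 = 50.5 and Ps = 144/11 + (2/11)·260.75 = 60.5.
The subsidy expands output by 260.75 − 236 = 24.75 past the efficient level; on those units the gap between marginal cost and willingness to pay runs from 0 up to 10.
DWL = ½ × 10 × 24.75 = 123.75.

Deadweight loss = 123.75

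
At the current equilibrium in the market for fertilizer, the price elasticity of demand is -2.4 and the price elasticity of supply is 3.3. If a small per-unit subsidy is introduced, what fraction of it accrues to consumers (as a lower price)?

For a small subsidy around the equilibrium, the benefit split depends on the relative slopes, which at a point are proportional to the elasticities.
Buyer share = εs/(εs + |εd|) = 3.3/(3.3 + 2.4) = 11/19; seller share = |εd|/(εs + |εd|) = 8/19.

Consumer share = 11/19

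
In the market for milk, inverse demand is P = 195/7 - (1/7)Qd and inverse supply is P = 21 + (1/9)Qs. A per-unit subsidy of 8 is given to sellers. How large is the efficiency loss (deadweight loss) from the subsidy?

Pre-subsidy: 195/7 - (1/7)Q = 21 + (1/9)Q gives Q* = 27 and P* = 24.
With the subsidy, sellers receive Ps = Pb + 8 for each unit, where Pb is the price buyers pay.
On the curves, Pb = 195/7 - (1/7)Q and Ps = 21 + (1/9)Q; the wedge Ps − Pb = 8 gives 21 + (1/9)Q − (195/7 - (1/7)Q) = 8, so Q' = 58.5.
Then Pb = 195/7 − (1/7)·58.5 = 19.5 and Ps = 21 + (1/9)·58.5 = 27.5.
The subsidy expands output by 58.5 − 27 = 31.5 past the efficient level; on those units the gap between marginal cost and willingness to pay runs from 0 up to 8.
DWL = ½ × 8 × 31.5 = 126.

Deadweight loss = 126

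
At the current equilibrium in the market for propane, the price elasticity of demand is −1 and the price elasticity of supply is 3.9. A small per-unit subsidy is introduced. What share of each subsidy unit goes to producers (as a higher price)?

Producer share = 10/49

For a small subsidy around the equilibrium, the benefit split depends on the relative slopes, which at a point are proportional to the elasticities.
Buyer share = εs/(εs + |εd|) = 3.9/(3.9 + 1) = 39/49; seller share = |εd|/(εs + |εd|) = 10/49.
So producers capture 10/49 of the subsidy.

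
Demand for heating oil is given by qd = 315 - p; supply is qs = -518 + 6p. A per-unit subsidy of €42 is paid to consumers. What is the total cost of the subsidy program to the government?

Government cost = €9744

Pre-subsidy: 315 - p = -518 + 6p gives p* = 119, q* = 196.
With the rebate, buyers effectively pay pb = ps − 42, where ps is the price sellers receive.
Demand in terms of ps becomes qd = 315 − 1(ps − 42) = 357 - ps. Setting this equal to supply: 357 - ps = -518 + 6ps, so ps = 125.
Buyers pay pb = 125 − 42 = 83; q' = -518 + 6·125 = 232.
Government outlay = subsidy × quantity = 42 × 232 = 9744.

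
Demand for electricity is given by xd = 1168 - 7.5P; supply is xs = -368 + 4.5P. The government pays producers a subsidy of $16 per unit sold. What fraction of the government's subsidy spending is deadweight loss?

DWL / government spending = 45/506

Pre-subsidy: 1168 - 7.5P = -368 + 4.5P gives P* = 128, x* = 208.
With the subsidy, sellers receive Ps = Pb + 16 for each unit, where Pb is the price buyers pay.
Supply in terms of Pb becomes xs = -368 + 4.5(Pb + 16) = -296 + 4.5Pb. Setting this equal to demand: 1168 - 7.5Pb = -296 + 4.5Pb, so Pb = 122.
Sellers receive Ps = 122 + 16 = 138; x' = 1168 − 7.5·122 = 253.
ΔCS = ½(208 + 253)(128 − 122) = 1383; ΔPS = ½(208 + 253)(138 − 128) = 2305.
Government spending = 16 × 253 = 4048.
DWL = ½ × 16 × (253 − 208) = 360; fraction = 360 / 4048 = 45/506.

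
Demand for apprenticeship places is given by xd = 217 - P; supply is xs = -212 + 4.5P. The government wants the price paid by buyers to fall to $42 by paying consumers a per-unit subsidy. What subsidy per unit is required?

At a buyer price of 42, quantity demanded is 217 − 1·42 = 175.
Sellers supply 175 only when they receive Ps with -212 + 4.5·Ps = 175, i.e. Ps = 86.
s = Ps − Pb = 86 − 42 = 44.

Required subsidy s = $44 per unit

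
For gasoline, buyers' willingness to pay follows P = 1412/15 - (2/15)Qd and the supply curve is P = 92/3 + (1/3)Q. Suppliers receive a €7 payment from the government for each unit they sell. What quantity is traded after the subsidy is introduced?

Q' = 151

Pre-subsidy: 1412/15 - (2/15)Q = 92/3 + (1/3)Q gives Q* = 136 and P* = 76.
With the subsidy, sellers receive Ps = Pb + 7 for each unit, where Pb is the price buyers pay.
On the curves, Pb = 1412/15 - (2/15)Q and Ps = 92/3 + (1/3)Q; the wedge Ps − Pb = 7 gives 92/3 + (1/3)Q − (1412/15 - (2/15)Q) = 7, so Q' = 151.
Then Pb = 1412/15 − (2/15)·151 = 74 and Ps = 92/3 + (1/3)·151 = 81.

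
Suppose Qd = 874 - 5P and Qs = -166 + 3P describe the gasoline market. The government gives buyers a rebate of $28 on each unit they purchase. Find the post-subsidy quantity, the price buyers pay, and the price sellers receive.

Pre-subsidy: 874 - 5P = -166 + 3P gives P* = 130, Q* = 224.
With the rebate, buyers effectively pay Pb = Ps − 28, where Ps is the price sellers receive.
Demand in terms of Ps becomes Qd = 874 − 5(Ps − 28) = 1014 - 5Ps. Setting this equal to supply: 1014 - 5Ps = -166 + 3Ps, so Ps = 147.5.
Buyers pay Pb = 147.5 − 28 = 119.5; Q' = -166 + 3·147.5 = 276.5.

Q' = 276.5; buyers pay $119.5; sellers receive $147.5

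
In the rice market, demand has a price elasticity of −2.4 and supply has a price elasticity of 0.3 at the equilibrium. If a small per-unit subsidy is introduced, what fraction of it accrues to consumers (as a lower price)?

Consumer share = 1/9

For a small subsidy around the equilibrium, the benefit split depends on the relative slopes, which at a point are proportional to the elasticities.
Buyer share = εs/(εs + |εd|) = 0.3/(0.3 + 2.4) = 1/9; seller share = |εd|/(εs + |εd|) = 8/9.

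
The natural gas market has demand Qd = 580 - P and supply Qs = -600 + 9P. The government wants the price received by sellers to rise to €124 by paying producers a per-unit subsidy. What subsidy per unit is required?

At a seller price of 124, quantity supplied is -600 + 9·124 = 516.
Buyers absorb 516 only when they pay Pb with 580 − 1·Pb = 516, i.e. Pb = 64.
s = Ps − Pb = 124 − 64 = 60.

Required subsidy s = €60 per unit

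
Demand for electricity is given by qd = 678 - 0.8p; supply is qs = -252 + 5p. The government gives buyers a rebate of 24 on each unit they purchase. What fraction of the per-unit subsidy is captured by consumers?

Pre-subsidy: 678 - 0.8p = -252 + 5p gives p* = 4650/29, q* = 15942/29.
With the rebate, buyers effectively pay pb = ps − 24, where ps is the price sellers receive.
Demand in terms of ps becomes qd = 678 − 0.8(ps − 24) = 697.2 - 0.8ps. Setting this equal to supply: 697.2 - 0.8ps = -252 + 5ps, so ps = 4746/29.
Buyers pay pb = 4746/29 − 24 = 4050/29; q' = -252 + 5·(4746/29) = 16422/29.
Buyers' price falls by p* − pb = 4650/29 − 4050/29 = 600/29; sellers' price rises by ps − p* = 4746/29 − 4650/29 = 96/29.
So consumers capture (600/29)/24 = 25/29 of each unit of subsidy.

Consumer share = 25/29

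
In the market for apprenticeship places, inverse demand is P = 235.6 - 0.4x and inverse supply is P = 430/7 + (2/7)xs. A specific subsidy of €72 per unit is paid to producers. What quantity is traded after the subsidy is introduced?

Pre-subsidy: 235.6 - 0.4x = 430/7 + (2/7)x gives x* = 254 and P* = 134.
With the subsidy, sellers receive Ps = Pb + 72 for each unit, where Pb is the price buyers pay.
On the curves, Pb = 235.6 - 0.4x and Ps = 430/7 + (2/7)x; the wedge Ps − Pb = 72 gives 430/7 + (2/7)x − (235.6 - 0.4x) = 72, so x' = 359.
Then Pb = 235.6 − 0.4·359 = 92 and Ps = 430/7 + (2/7)·359 = 164.

x' = 359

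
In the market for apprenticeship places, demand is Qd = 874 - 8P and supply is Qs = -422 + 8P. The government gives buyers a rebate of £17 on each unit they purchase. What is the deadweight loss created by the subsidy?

Pre-subsidy: 874 - 8P = -422 + 8P gives P* = 81, Q* = 226.
With the rebate, buyers effectively pay Pb = Ps − 17, where Ps is the price sellers receive.
Demand in terms of Ps becomes Qd = 874 − 8(Ps − 17) = 1010 - 8Ps. Setting this equal to supply: 1010 - 8Ps = -422 + 8Ps, so Ps = 89.5.
Buyers pay Pb = 89.5 − 17 = 72.5; Q' = -422 + 8·89.5 = 294.
The subsidy expands output by 294 − 226 = 68 past the efficient level; on those units the gap between marginal cost and willingness to pay runs from 0 up to 17.
DWL = ½ × 17 × 68 = 578.

Deadweight loss = £578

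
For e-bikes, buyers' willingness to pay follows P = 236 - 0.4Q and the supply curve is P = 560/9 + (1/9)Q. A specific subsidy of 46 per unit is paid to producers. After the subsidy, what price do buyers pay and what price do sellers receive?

Pre-subsidy: 236 - 0.4Q = 560/9 + (1/9)Q gives Q* = 340 and P* = 100.
With the subsidy, sellers receive Ps = Pb + 46 for each unit, where Pb is the price buyers pay.
On the curves, Pb = 236 - 0.4Q and Ps = 560/9 + (1/9)Q; the wedge Ps − Pb = 46 gives 560/9 + (1/9)Q − (236 - 0.4Q) = 46, so Q' = 430.
Then Pb = 236 − 0.4·430 = 64 and Ps = 560/9 + (1/9)·430 = 110.

Buyers pay 64; sellers receive 110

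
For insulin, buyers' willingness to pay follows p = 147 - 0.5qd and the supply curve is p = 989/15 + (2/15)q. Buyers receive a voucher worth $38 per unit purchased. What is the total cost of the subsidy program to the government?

Pre-subsidy: 147 - 0.5q = 989/15 + (2/15)q gives q* = 128 and p* = 83.
With the rebate, buyers effectively pay pb = ps − 38, where ps is the price sellers receive.
On the curves, pb = 147 - 0.5q and ps = 989/15 + (2/15)q; the wedge ps − pb = 38 gives 989/15 + (2/15)q − (147 - 0.5q) = 38, so q' = 188.
Then pb = 147 − 0.5·188 = 53 and ps = 989/15 + (2/15)·188 = 91.
Government outlay = subsidy × quantity = 38 × 188 = 7144.

Government cost = $7144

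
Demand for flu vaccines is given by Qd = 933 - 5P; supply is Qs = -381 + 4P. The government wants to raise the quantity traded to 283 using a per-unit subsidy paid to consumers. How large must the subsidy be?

Required subsidy s = 36 per unit

At Q = 283, invert demand for the buyer price: Pb = (933 − 283)/5 = 130; invert supply for the seller price: Ps = (283 − (-381))/4 = 166.
The subsidy must fill the gap: s = Ps − Pb = 166 − 130 = 36.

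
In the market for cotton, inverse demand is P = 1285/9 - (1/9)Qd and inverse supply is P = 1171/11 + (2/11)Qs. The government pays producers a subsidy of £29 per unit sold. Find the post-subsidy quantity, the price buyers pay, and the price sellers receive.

Q' = 223; buyers pay £118; sellers receive £147

Pre-subsidy: 1285/9 - (1/9)Q = 1171/11 + (2/11)Q gives Q* = 124 and P* = 129.
With the subsidy, sellers receive Ps = Pb + 29 for each unit, where Pb is the price buyers pay.
On the curves, Pb = 1285/9 - (1/9)Q and Ps = 1171/11 + (2/11)Q; the wedge Ps − Pb = 29 gives 1171/11 + (2/11)Q − (1285/9 - (1/9)Q) = 29, so Q' = 223.
Then Pb = 1285/9 − (1/9)·223 = 118 and Ps = 1171/11 + (2/11)·223 = 147.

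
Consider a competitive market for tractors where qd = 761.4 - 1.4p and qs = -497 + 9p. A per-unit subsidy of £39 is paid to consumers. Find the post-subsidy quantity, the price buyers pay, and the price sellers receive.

Pre-subsidy: 761.4 - 1.4p = -497 + 9p gives p* = 121, q* = 592.
With the rebate, buyers effectively pay pb = ps − 39, where ps is the price sellers receive.
Demand in terms of ps becomes qd = 761.4 − 1.4(ps − 39) = 816 - 1.4ps. Setting this equal to supply: 816 - 1.4ps = -497 + 9ps, so ps = 126.25.
Buyers pay pb = 126.25 − 39 = 87.25; q' = -497 + 9·126.25 = 639.25.

q' = 639.25; buyers pay £87.25; sellers receive £126.25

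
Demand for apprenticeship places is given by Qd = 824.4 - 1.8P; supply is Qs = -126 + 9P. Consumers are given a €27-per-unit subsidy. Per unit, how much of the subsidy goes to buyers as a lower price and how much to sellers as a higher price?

Pre-subsidy: 824.4 - 1.8P = -126 + 9P gives P* = 88, Q* = 666.
With the rebate, buyers effectively pay Pb = Ps − 27, where Ps is the price sellers receive.
Demand in terms of Ps becomes Qd = 824.4 − 1.8(Ps − 27) = 873 - 1.8Ps. Setting this equal to supply: 873 - 1.8Ps = -126 + 9Ps, so Ps = 92.5.
Buyers pay Pb = 92.5 − 27 = 65.5; Q' = -126 + 9·92.5 = 706.5.
Buyers' price falls by P* − Pb = 88 − 65.5 = 22.5; sellers' price rises by Ps − P* = 92.5 − 88 = 4.5.

Buyers gain €22.5 per unit; sellers gain €4.5 per unit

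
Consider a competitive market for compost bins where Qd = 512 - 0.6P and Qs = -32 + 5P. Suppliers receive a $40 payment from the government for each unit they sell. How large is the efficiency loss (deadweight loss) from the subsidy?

Deadweight loss = 3000/7

Pre-subsidy: 512 - 0.6P = -32 + 5P gives P* = 680/7, Q* = 3176/7.
With the subsidy, sellers receive Ps = Pb + 40 for each unit, where Pb is the price buyers pay.
Supply in terms of Pb becomes Qs = -32 + 5(Pb + 40) = 168 + 5Pb. Setting this equal to demand: 512 - 0.6Pb = 168 + 5Pb, so Pb = 430/7.
Sellers receive Ps = 430/7 + 40 = 710/7; Q' = 512 − 0.6·(430/7) = 3326/7.
The subsidy expands output by 3326/7 − 3176/7 = 150/7 past the efficient level; on those units the gap between marginal cost and willingness to pay runs from 0 up to 40.
DWL = ½ × 40 × 150/7 = 3000/7.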